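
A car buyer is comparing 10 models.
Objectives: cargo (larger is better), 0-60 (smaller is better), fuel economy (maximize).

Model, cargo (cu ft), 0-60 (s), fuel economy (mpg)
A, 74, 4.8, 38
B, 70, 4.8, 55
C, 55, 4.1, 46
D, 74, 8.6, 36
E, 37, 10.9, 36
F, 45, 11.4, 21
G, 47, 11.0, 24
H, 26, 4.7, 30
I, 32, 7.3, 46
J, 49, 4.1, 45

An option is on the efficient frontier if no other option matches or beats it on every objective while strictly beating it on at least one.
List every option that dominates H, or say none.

C, J

C: cargo 55≥26, 0-60 4.1≤4.7, fuel economy 46≥30 — dominates H.
J: cargo 49≥26, 0-60 4.1≤4.7, fuel economy 45≥30 — dominates H.
Others (A, B, D, E, F, G, I) are each worse than H on at least one objective.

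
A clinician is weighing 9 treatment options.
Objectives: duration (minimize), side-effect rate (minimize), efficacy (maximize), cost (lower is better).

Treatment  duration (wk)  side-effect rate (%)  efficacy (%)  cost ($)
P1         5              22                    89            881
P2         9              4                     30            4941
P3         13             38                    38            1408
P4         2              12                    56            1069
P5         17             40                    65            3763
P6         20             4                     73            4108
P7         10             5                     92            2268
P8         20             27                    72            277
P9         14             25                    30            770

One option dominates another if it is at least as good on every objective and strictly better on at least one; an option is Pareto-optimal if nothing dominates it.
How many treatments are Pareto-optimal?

P1: not dominated.
P2: not dominated.
P3: dominated by P1 (duration 5≤13, side-effect rate 22≤38, efficacy 89≥38, cost 881≤1408).
P4: not dominated (best duration).
P5: dominated by P1 (duration 5≤17, side-effect rate 22≤40, efficacy 89≥65, cost 881≤3763).
P6: not dominated.
P7: not dominated (best efficacy).
P8: not dominated (best cost).
P9: not dominated.
Pareto-optimal: P1, P2, P4, P6, P7, P8, P9 → 7.

7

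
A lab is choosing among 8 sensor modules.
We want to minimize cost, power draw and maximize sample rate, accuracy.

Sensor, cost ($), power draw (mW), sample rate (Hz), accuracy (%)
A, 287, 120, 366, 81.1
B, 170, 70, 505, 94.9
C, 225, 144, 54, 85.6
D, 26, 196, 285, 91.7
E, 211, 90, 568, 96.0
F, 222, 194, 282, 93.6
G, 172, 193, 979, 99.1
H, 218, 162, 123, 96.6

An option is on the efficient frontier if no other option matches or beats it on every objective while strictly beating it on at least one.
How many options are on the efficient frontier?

5

A: dominated by B (cost 170≤287, power draw 70≤120, sample rate 505≥366, accuracy 94.9≥81.1).
B: not dominated (best power draw).
C: dominated by B (cost 170≤225, power draw 70≤144, sample rate 505≥54, accuracy 94.9≥85.6).
D: not dominated (best cost).
E: not dominated.
F: dominated by B (cost 170≤222, power draw 70≤194, sample rate 505≥282, accuracy 94.9≥93.6).
G: not dominated (best sample rate).
H: not dominated.
Pareto-optimal: B, D, E, G, H → 5.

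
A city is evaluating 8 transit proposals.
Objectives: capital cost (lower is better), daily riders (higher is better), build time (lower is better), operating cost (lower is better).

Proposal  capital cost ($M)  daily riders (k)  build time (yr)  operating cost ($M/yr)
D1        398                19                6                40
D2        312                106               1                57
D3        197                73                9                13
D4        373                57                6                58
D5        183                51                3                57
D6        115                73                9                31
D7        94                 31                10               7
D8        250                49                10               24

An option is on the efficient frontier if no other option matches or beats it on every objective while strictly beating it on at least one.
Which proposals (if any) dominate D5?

D1: worse on capital cost (398 vs 183).
D2: worse on capital cost (312 vs 183).
D3: worse on capital cost (197 vs 183).
D4: worse on capital cost (373 vs 183).
D6: worse on build time (9 vs 3).
D7: worse on daily riders (31 vs 51).
D8: worse on capital cost (250 vs 183).
No option dominates D5.

none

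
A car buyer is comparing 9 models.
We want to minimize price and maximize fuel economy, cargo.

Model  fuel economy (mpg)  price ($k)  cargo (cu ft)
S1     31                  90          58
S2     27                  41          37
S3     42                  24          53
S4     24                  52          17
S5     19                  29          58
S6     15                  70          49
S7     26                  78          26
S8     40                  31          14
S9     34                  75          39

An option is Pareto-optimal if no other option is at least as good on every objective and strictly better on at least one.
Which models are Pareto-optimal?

S1: not dominated.
S2: dominated by S3 (fuel economy 42≥27, price 24≤41, cargo 53≥37).
S3: not dominated (best fuel economy).
S4: dominated by S2 (fuel economy 27≥24, price 41≤52, cargo 37≥17).
S5: not dominated.
S6: dominated by S3 (fuel economy 42≥15, price 24≤70, cargo 53≥49).
S7: dominated by S2 (fuel economy 27≥26, price 41≤78, cargo 37≥26).
S8: dominated by S3 (fuel economy 42≥40, price 24≤31, cargo 53≥14).
S9: dominated by S3 (fuel economy 42≥34, price 24≤75, cargo 53≥39).

S1, S3, S5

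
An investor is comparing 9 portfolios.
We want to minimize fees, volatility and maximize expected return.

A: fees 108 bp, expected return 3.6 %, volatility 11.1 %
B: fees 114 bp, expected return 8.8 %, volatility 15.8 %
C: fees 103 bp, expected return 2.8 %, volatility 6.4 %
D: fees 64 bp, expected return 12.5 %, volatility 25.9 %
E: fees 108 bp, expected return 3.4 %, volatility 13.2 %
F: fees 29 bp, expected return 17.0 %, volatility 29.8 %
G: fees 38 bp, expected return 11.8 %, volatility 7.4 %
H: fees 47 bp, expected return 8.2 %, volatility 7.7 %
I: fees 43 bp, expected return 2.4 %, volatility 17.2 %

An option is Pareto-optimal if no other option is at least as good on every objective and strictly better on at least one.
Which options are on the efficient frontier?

A: dominated by G (fees 38≤108, expected return 11.8≥3.6, volatility 7.4≤11.1).
B: dominated by G (fees 38≤114, expected return 11.8≥8.8, volatility 7.4≤15.8).
C: not dominated (best volatility).
D: not dominated.
E: dominated by A (fees 108≤108, expected return 3.6≥3.4, volatility 11.1≤13.2).
F: not dominated (best fees).
G: not dominated.
H: dominated by G (fees 38≤47, expected return 11.8≥8.2, volatility 7.4≤7.7).
I: dominated by G (fees 38≤43, expected return 11.8≥2.4, volatility 7.4≤17.2).

C, D, F, G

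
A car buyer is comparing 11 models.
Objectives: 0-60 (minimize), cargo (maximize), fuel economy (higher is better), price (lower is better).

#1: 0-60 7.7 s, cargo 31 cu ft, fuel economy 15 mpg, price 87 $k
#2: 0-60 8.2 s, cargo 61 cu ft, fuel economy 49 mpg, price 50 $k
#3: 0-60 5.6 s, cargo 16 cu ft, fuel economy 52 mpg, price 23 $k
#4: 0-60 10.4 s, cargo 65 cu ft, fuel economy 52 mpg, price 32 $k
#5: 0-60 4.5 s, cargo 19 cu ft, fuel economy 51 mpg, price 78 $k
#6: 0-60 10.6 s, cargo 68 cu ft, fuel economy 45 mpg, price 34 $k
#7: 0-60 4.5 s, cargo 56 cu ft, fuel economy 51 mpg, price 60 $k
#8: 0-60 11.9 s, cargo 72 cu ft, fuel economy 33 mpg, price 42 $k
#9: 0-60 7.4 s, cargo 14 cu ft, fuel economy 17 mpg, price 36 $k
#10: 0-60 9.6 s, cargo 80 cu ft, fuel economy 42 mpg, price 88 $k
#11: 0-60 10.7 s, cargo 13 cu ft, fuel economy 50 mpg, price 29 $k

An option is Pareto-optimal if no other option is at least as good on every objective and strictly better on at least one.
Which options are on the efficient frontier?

#1: dominated by #7 (0-60 4.5≤7.7, cargo 56≥31, fuel economy 51≥15, price 60≤87).
#2: not dominated.
#3: not dominated (best price).
#4: not dominated.
#5: dominated by #7 (0-60 4.5≤4.5, cargo 56≥19, fuel economy 51≥51, price 60≤78).
#6: not dominated.
#7: not dominated.
#8: not dominated.
#9: dominated by #3 (0-60 5.6≤7.4, cargo 16≥14, fuel economy 52≥17, price 23≤36).
#10: not dominated (best cargo).
#11: dominated by #3 (0-60 5.6≤10.7, cargo 16≥13, fuel economy 52≥50, price 23≤29).

#2, #3, #4, #6, #7, #8, #10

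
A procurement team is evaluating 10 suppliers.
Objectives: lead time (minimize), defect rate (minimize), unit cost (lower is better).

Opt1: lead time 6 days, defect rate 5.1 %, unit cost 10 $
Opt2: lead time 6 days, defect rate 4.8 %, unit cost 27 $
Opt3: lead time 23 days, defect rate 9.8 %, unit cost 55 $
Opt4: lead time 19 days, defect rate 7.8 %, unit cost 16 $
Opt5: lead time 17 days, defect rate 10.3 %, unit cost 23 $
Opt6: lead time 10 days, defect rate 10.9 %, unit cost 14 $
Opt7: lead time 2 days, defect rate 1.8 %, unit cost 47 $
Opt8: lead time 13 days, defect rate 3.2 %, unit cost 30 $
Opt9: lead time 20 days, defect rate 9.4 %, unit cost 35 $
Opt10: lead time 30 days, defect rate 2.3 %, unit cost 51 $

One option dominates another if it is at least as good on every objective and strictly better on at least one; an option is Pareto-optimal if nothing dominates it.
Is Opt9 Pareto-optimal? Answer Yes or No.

Opt1 vs Opt9: lead time 6≤20, defect rate 5.1≤9.4, unit cost 10≤35 — Opt1 is at least as good on every objective and strictly better on at least one, so Opt1 dominates Opt9.

No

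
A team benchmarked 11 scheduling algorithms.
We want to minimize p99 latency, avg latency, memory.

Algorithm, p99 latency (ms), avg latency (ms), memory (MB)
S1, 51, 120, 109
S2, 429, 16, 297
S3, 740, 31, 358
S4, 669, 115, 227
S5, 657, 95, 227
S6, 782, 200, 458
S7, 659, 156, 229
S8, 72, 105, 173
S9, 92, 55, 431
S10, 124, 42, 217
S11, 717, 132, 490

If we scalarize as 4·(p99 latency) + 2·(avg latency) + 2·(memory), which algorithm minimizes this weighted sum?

S1: 4·51 + 2·120 + 2·109 = 662
S2: 4·429 + 2·16 + 2·297 = 2342
S3: 4·740 + 2·31 + 2·358 = 3738
S4: 4·669 + 2·115 + 2·227 = 3360
S5: 4·657 + 2·95 + 2·227 = 3272
S6: 4·782 + 2·200 + 2·458 = 4444
S7: 4·659 + 2·156 + 2·229 = 3406
S8: 4·72 + 2·105 + 2·173 = 844
S9: 4·92 + 2·55 + 2·431 = 1340
S10: 4·124 + 2·42 + 2·217 = 1014
S11: 4·717 + 2·132 + 2·490 = 4112
Lowest: S1 at 662.

S1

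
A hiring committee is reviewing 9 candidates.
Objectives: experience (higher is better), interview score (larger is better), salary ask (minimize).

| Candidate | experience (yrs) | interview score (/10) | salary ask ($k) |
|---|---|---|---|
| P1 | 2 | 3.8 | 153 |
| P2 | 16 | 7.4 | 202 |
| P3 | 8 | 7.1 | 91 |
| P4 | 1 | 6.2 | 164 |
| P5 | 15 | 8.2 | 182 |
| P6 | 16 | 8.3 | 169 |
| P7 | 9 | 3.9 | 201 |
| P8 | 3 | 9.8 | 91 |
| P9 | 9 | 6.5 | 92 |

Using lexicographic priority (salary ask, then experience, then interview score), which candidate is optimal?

P3

First minimize salary ask: best is 91, kept {P3, P8}.
Then maximize experience: best is 8, kept {P3}.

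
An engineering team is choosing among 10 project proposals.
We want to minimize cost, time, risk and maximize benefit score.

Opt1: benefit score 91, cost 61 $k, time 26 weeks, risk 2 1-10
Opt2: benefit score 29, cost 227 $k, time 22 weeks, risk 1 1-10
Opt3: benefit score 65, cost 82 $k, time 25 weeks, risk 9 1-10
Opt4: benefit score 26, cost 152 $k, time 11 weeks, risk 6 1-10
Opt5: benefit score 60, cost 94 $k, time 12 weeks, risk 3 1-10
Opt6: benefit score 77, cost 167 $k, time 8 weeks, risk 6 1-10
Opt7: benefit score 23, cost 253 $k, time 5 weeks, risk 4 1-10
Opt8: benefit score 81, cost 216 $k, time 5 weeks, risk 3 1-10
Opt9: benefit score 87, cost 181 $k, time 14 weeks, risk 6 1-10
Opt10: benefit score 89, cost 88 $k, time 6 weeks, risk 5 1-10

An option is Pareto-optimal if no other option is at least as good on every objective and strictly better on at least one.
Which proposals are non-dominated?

Opt1: not dominated (best benefit score).
Opt2: not dominated (best risk).
Opt3: not dominated.
Opt4: dominated by Opt10 (benefit score 89≥26, cost 88≤152, time 6≤11, risk 5≤6).
Opt5: not dominated.
Opt6: dominated by Opt10 (benefit score 89≥77, cost 88≤167, time 6≤8, risk 5≤6).
Opt7: dominated by Opt8 (benefit score 81≥23, cost 216≤253, time 5≤5, risk 3≤4).
Opt8: not dominated.
Opt9: dominated by Opt10 (benefit score 89≥87, cost 88≤181, time 6≤14, risk 5≤6).
Opt10: not dominated.

Opt1, Opt2, Opt3, Opt5, Opt8, Opt10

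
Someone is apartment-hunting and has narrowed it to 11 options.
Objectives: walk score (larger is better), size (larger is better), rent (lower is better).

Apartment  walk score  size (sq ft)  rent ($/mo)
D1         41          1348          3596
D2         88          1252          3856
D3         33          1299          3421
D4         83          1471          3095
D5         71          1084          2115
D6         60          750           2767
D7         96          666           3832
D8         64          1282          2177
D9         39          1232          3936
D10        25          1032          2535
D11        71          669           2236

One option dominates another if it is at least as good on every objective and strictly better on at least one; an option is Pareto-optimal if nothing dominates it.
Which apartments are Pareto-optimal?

D1: dominated by D4 (walk score 83≥41, size 1471≥1348, rent 3095≤3596).
D2: not dominated.
D3: dominated by D4 (walk score 83≥33, size 1471≥1299, rent 3095≤3421).
D4: not dominated (best size).
D5: not dominated (best rent).
D6: dominated by D5 (walk score 71≥60, size 1084≥750, rent 2115≤2767).
D7: not dominated (best walk score).
D8: not dominated.
D9: dominated by D1 (walk score 41≥39, size 1348≥1232, rent 3596≤3936).
D10: dominated by D5 (walk score 71≥25, size 1084≥1032, rent 2115≤2535).
D11: dominated by D5 (walk score 71≥71, size 1084≥669, rent 2115≤2236).

D2, D4, D5, D7, D8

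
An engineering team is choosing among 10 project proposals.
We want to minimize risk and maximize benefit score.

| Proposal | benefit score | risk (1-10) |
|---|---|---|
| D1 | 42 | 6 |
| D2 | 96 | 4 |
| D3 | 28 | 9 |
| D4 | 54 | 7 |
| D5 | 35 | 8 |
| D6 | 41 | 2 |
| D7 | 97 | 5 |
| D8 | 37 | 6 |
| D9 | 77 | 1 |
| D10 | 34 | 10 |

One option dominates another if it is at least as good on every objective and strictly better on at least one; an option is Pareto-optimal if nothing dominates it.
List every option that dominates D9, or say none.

D1: worse on benefit score (42 vs 77).
D2: worse on risk (4 vs 1).
D3: worse on benefit score (28 vs 77).
D4: worse on benefit score (54 vs 77).
D5: worse on benefit score (35 vs 77).
D6: worse on benefit score (41 vs 77).
D7: worse on risk (5 vs 1).
D8: worse on benefit score (37 vs 77).
D10: worse on benefit score (34 vs 77).
No option dominates D9.

none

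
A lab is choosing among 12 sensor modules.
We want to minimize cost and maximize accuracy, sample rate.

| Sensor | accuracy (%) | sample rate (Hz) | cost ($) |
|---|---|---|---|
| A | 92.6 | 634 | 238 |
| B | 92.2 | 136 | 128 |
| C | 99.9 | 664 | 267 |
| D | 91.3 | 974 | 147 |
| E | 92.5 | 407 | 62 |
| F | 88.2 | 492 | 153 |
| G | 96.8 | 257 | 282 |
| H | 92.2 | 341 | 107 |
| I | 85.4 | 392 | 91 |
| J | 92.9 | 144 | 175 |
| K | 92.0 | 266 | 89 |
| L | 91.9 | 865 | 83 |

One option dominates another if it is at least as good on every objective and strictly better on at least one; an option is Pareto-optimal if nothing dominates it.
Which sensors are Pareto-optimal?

A: not dominated.
B: dominated by E (accuracy 92.5≥92.2, sample rate 407≥136, cost 62≤128).
C: not dominated (best accuracy).
D: not dominated (best sample rate).
E: not dominated (best cost).
F: dominated by D (accuracy 91.3≥88.2, sample rate 974≥492, cost 147≤153).
G: dominated by C (accuracy 99.9≥96.8, sample rate 664≥257, cost 267≤282).
H: dominated by E (accuracy 92.5≥92.2, sample rate 407≥341, cost 62≤107).
I: dominated by E (accuracy 92.5≥85.4, sample rate 407≥392, cost 62≤91).
J: not dominated.
K: dominated by E (accuracy 92.5≥92.0, sample rate 407≥266, cost 62≤89).
L: not dominated.

A, C, D, E, J, L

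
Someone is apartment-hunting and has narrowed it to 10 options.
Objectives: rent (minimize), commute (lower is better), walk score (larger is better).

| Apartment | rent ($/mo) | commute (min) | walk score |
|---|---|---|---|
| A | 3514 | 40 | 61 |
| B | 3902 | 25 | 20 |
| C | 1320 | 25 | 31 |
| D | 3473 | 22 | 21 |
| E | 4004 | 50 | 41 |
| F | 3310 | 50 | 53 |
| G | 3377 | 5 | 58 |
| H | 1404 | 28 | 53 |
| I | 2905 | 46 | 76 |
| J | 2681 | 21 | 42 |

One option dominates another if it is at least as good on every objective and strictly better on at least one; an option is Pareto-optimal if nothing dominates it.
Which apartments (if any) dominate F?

H: rent 1404≤3310, commute 28≤50, walk score 53≥53 — dominates F.
I: rent 2905≤3310, commute 46≤50, walk score 76≥53 — dominates F.
Others (A, B, C, D, E, G, J) are each worse than F on at least one objective.

H, I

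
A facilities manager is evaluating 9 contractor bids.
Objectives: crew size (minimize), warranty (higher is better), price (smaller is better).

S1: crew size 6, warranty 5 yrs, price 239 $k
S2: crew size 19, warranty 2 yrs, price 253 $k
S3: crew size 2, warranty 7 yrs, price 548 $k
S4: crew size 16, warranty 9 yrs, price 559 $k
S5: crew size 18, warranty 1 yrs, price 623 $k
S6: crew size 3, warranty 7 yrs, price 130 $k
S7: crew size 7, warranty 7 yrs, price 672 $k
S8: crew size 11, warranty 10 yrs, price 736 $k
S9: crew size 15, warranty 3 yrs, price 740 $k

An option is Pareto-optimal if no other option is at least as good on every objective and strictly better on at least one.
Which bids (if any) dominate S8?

none

S1: worse on warranty (5 vs 10).
S2: worse on crew size (19 vs 11).
S3: worse on warranty (7 vs 10).
S4: worse on crew size (16 vs 11).
S5: worse on crew size (18 vs 11).
S6: worse on warranty (7 vs 10).
S7: worse on warranty (7 vs 10).
S9: worse on crew size (15 vs 11).
No option dominates S8.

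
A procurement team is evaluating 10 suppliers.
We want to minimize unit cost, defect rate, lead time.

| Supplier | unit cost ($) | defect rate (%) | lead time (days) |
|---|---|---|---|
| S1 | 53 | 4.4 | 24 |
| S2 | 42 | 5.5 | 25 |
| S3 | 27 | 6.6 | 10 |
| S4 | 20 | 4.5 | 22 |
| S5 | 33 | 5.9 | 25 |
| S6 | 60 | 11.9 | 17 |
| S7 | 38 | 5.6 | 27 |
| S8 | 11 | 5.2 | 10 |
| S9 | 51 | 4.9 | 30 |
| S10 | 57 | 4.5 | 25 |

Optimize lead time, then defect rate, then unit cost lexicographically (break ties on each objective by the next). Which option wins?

First minimize lead time: best is 10, kept {S3, S8}.
Then minimize defect rate: best is 5.2, kept {S8}.

S8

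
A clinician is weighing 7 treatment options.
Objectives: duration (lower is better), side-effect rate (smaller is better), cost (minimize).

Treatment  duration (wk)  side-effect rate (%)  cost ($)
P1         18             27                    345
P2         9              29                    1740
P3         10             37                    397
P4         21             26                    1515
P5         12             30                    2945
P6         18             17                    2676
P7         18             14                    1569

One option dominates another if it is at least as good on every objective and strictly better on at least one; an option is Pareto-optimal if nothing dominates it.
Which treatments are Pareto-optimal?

P1, P2, P3, P4, P7

P1: not dominated (best cost).
P2: not dominated (best duration).
P3: not dominated.
P4: not dominated.
P5: dominated by P2 (duration 9≤12, side-effect rate 29≤30, cost 1740≤2945).
P6: dominated by P7 (duration 18≤18, side-effect rate 14≤17, cost 1569≤2676).
P7: not dominated (best side-effect rate).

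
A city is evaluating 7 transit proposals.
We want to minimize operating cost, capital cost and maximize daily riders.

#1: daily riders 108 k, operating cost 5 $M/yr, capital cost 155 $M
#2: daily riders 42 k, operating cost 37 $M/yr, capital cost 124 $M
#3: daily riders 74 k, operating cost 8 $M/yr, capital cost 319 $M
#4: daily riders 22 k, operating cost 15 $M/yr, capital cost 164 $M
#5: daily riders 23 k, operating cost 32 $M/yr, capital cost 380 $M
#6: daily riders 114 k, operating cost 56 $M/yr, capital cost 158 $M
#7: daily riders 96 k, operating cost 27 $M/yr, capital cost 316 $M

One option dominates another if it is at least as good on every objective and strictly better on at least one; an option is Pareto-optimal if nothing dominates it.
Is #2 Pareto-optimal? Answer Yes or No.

#1: worse on capital cost (155 vs 124).
#3: worse on capital cost (319 vs 124).
#4: worse on daily riders (22 vs 42).
#5: worse on daily riders (23 vs 42).
#6: worse on operating cost (56 vs 37).
#7: worse on capital cost (316 vs 124).
No option is at least as good as #2 on every objective and strictly better on one.

Yes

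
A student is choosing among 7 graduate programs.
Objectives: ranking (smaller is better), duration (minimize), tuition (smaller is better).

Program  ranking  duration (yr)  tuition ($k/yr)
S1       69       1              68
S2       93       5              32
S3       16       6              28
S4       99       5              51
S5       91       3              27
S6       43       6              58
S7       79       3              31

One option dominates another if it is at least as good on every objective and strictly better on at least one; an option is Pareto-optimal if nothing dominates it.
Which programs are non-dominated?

S1: not dominated (best duration).
S2: dominated by S5 (ranking 91≤93, duration 3≤5, tuition 27≤32).
S3: not dominated (best ranking).
S4: dominated by S2 (ranking 93≤99, duration 5≤5, tuition 32≤51).
S5: not dominated (best tuition).
S6: dominated by S3 (ranking 16≤43, duration 6≤6, tuition 28≤58).
S7: not dominated.

S1, S3, S5, S7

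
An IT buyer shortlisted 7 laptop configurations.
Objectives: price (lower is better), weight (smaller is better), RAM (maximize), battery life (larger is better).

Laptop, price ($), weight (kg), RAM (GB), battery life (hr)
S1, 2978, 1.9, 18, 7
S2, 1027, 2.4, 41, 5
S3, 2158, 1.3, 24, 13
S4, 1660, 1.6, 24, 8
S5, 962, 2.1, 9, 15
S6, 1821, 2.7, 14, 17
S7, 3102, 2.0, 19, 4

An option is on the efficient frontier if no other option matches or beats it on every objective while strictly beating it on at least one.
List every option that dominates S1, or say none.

S3: price 2158≤2978, weight 1.3≤1.9, RAM 24≥18, battery life 13≥7 — dominates S1.
S4: price 1660≤2978, weight 1.6≤1.9, RAM 24≥18, battery life 8≥7 — dominates S1.
Others (S2, S5, S6, S7) are each worse than S1 on at least one objective.

S3, S4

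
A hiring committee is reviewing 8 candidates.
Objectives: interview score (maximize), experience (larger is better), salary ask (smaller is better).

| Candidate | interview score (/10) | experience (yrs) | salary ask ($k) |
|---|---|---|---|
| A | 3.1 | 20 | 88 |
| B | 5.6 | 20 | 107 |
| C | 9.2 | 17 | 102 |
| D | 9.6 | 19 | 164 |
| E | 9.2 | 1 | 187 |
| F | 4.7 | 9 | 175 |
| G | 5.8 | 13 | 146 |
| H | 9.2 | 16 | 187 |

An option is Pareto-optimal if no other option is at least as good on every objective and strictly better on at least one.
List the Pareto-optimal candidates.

A: not dominated (best salary ask).
B: not dominated.
C: not dominated.
D: not dominated (best interview score).
E: dominated by C (interview score 9.2≥9.2, experience 17≥1, salary ask 102≤187).
F: dominated by B (interview score 5.6≥4.7, experience 20≥9, salary ask 107≤175).
G: dominated by C (interview score 9.2≥5.8, experience 17≥13, salary ask 102≤146).
H: dominated by C (interview score 9.2≥9.2, experience 17≥16, salary ask 102≤187).

A, B, C, D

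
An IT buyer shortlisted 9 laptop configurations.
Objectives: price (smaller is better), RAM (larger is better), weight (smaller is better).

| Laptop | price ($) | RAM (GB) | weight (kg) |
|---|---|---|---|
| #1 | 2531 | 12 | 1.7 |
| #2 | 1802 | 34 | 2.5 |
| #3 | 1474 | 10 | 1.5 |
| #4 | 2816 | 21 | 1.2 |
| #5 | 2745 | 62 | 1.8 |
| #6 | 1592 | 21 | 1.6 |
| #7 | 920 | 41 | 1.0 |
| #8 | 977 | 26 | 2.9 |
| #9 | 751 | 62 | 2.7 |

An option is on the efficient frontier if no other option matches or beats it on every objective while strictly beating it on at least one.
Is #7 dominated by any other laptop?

#1: worse on price (2531 vs 920).
#2: worse on price (1802 vs 920).
#3: worse on price (1474 vs 920).
#4: worse on price (2816 vs 920).
#5: worse on price (2745 vs 920).
#6: worse on price (1592 vs 920).
#8: worse on price (977 vs 920).
#9: worse on weight (2.7 vs 1.0).
No option is at least as good as #7 on every objective and strictly better on one.

No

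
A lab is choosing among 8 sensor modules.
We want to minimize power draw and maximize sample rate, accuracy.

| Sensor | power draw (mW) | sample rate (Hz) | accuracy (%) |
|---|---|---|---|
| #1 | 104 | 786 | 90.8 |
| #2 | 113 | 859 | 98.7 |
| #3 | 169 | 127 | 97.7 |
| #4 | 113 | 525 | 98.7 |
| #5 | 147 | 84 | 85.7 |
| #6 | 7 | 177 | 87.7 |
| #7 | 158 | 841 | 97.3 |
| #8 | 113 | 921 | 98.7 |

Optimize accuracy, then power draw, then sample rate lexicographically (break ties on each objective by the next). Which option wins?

#8

First maximize accuracy: best is 98.7, kept {#2, #4, #8}.
Then minimize power draw: best is 113, kept {#2, #4, #8}.
Then maximize sample rate: best is 921, kept {#8}.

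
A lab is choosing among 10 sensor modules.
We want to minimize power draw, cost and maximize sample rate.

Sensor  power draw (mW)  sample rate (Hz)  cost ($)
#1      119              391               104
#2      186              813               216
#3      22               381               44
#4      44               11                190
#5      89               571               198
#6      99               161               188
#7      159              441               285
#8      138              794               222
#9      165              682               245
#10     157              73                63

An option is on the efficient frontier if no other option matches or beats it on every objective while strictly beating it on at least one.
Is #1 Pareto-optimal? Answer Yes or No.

#2: worse on power draw (186 vs 119).
#3: worse on sample rate (381 vs 391).
#4: worse on sample rate (11 vs 391).
#5: worse on cost (198 vs 104).
#6: worse on sample rate (161 vs 391).
#7: worse on power draw (159 vs 119).
#8: worse on power draw (138 vs 119).
#9: worse on power draw (165 vs 119).
#10: worse on power draw (157 vs 119).
No option is at least as good as #1 on every objective and strictly better on one.

Yes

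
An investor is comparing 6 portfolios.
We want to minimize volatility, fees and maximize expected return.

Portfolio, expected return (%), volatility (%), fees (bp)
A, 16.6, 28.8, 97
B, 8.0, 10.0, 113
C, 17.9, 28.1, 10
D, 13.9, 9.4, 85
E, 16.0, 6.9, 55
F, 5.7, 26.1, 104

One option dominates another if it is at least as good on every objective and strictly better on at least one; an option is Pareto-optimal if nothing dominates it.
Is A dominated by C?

Yes

C vs A: expected return 17.9≥16.6, volatility 28.1≤28.8, fees 10≤97 — C is at least as good on every objective with at least one strict improvement.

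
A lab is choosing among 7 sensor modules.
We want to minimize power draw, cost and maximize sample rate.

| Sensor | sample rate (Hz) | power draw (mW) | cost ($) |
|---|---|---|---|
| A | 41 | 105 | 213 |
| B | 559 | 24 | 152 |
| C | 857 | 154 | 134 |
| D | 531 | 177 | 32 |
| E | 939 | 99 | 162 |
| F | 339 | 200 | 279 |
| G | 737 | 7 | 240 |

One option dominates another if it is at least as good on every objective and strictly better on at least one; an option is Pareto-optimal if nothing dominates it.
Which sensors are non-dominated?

B, C, D, E, G

A: dominated by B (sample rate 559≥41, power draw 24≤105, cost 152≤213).
B: not dominated.
C: not dominated.
D: not dominated (best cost).
E: not dominated (best sample rate).
F: dominated by B (sample rate 559≥339, power draw 24≤200, cost 152≤279).
G: not dominated (best power draw).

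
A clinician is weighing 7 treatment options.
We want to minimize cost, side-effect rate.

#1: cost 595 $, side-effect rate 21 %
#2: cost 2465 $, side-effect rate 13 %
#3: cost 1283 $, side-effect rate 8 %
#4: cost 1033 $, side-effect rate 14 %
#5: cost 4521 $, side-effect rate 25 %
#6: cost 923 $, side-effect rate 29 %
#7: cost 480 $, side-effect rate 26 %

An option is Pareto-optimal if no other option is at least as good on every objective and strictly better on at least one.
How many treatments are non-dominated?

4

#1: not dominated.
#2: dominated by #3 (cost 1283≤2465, side-effect rate 8≤13).
#3: not dominated (best side-effect rate).
#4: not dominated.
#5: dominated by #1 (cost 595≤4521, side-effect rate 21≤25).
#6: dominated by #1 (cost 595≤923, side-effect rate 21≤29).
#7: not dominated (best cost).
Pareto-optimal: #1, #3, #4, #7 → 4.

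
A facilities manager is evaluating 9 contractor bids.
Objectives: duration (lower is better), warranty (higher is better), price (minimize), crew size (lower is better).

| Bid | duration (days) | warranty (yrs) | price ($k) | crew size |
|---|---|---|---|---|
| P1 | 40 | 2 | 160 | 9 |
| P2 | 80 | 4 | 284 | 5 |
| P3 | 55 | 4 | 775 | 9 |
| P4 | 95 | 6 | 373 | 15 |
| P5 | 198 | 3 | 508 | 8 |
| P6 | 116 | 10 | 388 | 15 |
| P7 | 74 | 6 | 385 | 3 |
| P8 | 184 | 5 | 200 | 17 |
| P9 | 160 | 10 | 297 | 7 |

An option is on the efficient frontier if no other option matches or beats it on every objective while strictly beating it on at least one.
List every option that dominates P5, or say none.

P2: duration 80≤198, warranty 4≥3, price 284≤508, crew size 5≤8 — dominates P5.
P7: duration 74≤198, warranty 6≥3, price 385≤508, crew size 3≤8 — dominates P5.
P9: duration 160≤198, warranty 10≥3, price 297≤508, crew size 7≤8 — dominates P5.
Others (P1, P3, P4, P6, P8) are each worse than P5 on at least one objective.

P2, P7, P9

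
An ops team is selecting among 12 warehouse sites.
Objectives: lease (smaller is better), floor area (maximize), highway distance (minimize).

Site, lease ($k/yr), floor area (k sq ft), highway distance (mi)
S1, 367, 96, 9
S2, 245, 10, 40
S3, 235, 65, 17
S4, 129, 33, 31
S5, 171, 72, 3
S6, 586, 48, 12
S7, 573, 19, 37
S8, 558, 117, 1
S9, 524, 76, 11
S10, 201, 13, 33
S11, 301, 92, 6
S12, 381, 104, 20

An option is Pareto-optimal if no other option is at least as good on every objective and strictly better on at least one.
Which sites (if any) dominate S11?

none

S1: worse on lease (367 vs 301).
S2: worse on floor area (10 vs 92).
S3: worse on floor area (65 vs 92).
S4: worse on floor area (33 vs 92).
S5: worse on floor area (72 vs 92).
S6: worse on lease (586 vs 301).
S7: worse on lease (573 vs 301).
S8: worse on lease (558 vs 301).
S9: worse on lease (524 vs 301).
S10: worse on floor area (13 vs 92).
S12: worse on lease (381 vs 301).
No option dominates S11.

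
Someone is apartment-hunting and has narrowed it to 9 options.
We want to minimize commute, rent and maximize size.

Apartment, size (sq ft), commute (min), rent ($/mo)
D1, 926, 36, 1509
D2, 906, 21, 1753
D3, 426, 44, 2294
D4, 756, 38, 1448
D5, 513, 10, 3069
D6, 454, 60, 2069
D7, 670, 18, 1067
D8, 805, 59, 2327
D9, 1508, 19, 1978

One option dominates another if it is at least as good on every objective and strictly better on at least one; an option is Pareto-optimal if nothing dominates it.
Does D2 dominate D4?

No

D2 vs D4: D2 is worse on rent (1753 vs 1448), so it does not dominate D4.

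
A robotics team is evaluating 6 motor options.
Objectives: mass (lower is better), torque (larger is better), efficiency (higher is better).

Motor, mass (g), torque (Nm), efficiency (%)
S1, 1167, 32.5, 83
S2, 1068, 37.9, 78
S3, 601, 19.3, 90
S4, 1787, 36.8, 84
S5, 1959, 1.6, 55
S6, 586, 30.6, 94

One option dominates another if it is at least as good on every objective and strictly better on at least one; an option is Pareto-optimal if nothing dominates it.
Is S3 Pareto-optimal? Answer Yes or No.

S6 vs S3: mass 586≤601, torque 30.6≥19.3, efficiency 94≥90 — S6 is at least as good on every objective and strictly better on at least one, so S6 dominates S3.

No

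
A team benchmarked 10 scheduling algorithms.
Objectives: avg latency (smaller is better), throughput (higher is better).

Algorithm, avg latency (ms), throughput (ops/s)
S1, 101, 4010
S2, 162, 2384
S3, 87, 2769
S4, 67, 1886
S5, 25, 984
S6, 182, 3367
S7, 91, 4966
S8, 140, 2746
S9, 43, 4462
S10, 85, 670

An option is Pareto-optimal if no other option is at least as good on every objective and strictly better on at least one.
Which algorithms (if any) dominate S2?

S1, S3, S7, S8, S9

S1: avg latency 101≤162, throughput 4010≥2384 — dominates S2.
S3: avg latency 87≤162, throughput 2769≥2384 — dominates S2.
S7: avg latency 91≤162, throughput 4966≥2384 — dominates S2.
S8: avg latency 140≤162, throughput 2746≥2384 — dominates S2.
S9: avg latency 43≤162, throughput 4462≥2384 — dominates S2.
Others (S4, S5, S6, S10) are each worse than S2 on at least one objective.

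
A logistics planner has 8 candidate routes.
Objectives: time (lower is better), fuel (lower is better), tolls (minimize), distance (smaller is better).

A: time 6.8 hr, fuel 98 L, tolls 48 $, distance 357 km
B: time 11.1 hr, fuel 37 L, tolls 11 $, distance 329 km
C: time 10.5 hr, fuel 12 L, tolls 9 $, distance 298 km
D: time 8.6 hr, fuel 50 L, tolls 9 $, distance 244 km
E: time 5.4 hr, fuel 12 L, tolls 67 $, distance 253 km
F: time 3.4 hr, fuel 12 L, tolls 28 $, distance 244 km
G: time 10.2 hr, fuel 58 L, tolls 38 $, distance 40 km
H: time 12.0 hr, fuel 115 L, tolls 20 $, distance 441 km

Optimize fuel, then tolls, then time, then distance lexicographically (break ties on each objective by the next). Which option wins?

First minimize fuel: best is 12, kept {C, E, F}.
Then minimize tolls: best is 9, kept {C}.

C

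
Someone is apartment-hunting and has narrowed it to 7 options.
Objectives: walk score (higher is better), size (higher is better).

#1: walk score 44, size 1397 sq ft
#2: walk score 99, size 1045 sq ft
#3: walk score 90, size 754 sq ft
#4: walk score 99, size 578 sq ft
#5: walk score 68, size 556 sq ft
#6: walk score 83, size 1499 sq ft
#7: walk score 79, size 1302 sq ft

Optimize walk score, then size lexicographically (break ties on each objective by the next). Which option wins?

First maximize walk score: best is 99, kept {#2, #4}.
Then maximize size: best is 1045, kept {#2}.

#2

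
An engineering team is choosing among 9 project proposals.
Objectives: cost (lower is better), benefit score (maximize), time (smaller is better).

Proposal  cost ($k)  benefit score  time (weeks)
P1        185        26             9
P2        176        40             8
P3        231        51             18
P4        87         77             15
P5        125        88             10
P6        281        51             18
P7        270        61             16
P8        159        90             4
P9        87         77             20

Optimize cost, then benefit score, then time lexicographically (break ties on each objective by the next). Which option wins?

P4

First minimize cost: best is 87, kept {P4, P9}.
Then maximize benefit score: best is 77, kept {P4, P9}.
Then minimize time: best is 15, kept {P4}.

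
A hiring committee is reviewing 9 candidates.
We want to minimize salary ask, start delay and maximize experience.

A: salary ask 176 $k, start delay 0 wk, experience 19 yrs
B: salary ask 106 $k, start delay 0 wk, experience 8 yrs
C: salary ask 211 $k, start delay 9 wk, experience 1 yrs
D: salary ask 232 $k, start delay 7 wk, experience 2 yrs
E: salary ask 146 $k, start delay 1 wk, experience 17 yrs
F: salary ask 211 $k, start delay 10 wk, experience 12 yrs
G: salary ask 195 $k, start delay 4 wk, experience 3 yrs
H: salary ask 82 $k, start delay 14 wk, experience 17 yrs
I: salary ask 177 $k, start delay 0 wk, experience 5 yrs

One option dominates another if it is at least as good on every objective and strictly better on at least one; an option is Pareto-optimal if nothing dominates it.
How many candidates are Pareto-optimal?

4

A: not dominated (best experience).
B: not dominated.
C: dominated by A (salary ask 176≤211, start delay 0≤9, experience 19≥1).
D: dominated by A (salary ask 176≤232, start delay 0≤7, experience 19≥2).
E: not dominated.
F: dominated by A (salary ask 176≤211, start delay 0≤10, experience 19≥12).
G: dominated by A (salary ask 176≤195, start delay 0≤4, experience 19≥3).
H: not dominated (best salary ask).
I: dominated by A (salary ask 176≤177, start delay 0≤0, experience 19≥5).
Pareto-optimal: A, B, E, H → 4.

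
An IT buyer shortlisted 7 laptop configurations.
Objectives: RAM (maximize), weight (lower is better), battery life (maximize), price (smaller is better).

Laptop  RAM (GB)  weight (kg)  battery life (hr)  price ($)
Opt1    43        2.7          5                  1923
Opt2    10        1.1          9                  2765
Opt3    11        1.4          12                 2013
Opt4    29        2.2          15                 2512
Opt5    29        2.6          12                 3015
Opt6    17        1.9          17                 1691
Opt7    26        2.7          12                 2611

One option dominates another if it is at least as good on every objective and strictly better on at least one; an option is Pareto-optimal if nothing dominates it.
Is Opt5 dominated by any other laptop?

Yes

Opt4 vs Opt5: RAM 29≥29, weight 2.2≤2.6, battery life 15≥12, price 2512≤3015 — Opt4 is at least as good on every objective and strictly better on at least one, so Opt4 dominates Opt5.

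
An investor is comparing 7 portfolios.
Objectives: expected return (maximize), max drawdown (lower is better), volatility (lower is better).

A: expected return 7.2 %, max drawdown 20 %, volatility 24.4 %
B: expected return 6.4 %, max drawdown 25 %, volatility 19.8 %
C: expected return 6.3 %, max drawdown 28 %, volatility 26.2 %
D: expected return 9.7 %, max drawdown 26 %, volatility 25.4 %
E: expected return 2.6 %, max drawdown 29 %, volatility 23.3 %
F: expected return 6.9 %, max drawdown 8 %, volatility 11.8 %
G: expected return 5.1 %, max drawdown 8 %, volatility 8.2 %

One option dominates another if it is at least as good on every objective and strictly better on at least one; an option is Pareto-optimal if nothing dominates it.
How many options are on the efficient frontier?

A: not dominated.
B: dominated by F (expected return 6.9≥6.4, max drawdown 8≤25, volatility 11.8≤19.8).
C: dominated by A (expected return 7.2≥6.3, max drawdown 20≤28, volatility 24.4≤26.2).
D: not dominated (best expected return).
E: dominated by B (expected return 6.4≥2.6, max drawdown 25≤29, volatility 19.8≤23.3).
F: not dominated.
G: not dominated (best volatility).
Pareto-optimal: A, D, F, G → 4.

4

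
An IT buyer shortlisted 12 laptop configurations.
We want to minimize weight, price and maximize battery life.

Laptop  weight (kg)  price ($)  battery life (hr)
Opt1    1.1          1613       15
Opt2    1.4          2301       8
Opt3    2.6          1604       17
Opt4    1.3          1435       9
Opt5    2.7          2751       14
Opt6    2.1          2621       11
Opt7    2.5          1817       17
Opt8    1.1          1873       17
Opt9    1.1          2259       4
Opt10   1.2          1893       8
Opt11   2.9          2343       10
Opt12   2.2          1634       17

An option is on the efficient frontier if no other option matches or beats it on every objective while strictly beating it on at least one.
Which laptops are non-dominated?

Opt1, Opt3, Opt4, Opt8, Opt12

Opt1: not dominated.
Opt2: dominated by Opt1 (weight 1.1≤1.4, price 1613≤2301, battery life 15≥8).
Opt3: not dominated.
Opt4: not dominated (best price).
Opt5: dominated by Opt1 (weight 1.1≤2.7, price 1613≤2751, battery life 15≥14).
Opt6: dominated by Opt1 (weight 1.1≤2.1, price 1613≤2621, battery life 15≥11).
Opt7: dominated by Opt12 (weight 2.2≤2.5, price 1634≤1817, battery life 17≥17).
Opt8: not dominated.
Opt9: dominated by Opt1 (weight 1.1≤1.1, price 1613≤2259, battery life 15≥4).
Opt10: dominated by Opt1 (weight 1.1≤1.2, price 1613≤1893, battery life 15≥8).
Opt11: dominated by Opt1 (weight 1.1≤2.9, price 1613≤2343, battery life 15≥10).
Opt12: not dominated.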